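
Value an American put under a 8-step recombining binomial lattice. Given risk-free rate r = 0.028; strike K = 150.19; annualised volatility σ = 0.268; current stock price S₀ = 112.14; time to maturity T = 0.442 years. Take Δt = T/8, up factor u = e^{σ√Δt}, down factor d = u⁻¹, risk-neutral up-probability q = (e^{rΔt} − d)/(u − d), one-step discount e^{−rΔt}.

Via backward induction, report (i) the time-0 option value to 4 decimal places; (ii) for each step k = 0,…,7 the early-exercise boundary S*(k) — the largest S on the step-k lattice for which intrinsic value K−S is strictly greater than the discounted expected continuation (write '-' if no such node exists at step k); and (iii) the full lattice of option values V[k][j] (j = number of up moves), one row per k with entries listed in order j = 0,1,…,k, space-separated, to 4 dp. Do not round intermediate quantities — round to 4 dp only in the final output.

price = 38.0500
boundary = 112.1400 105.2937 112.1400 119.4314 112.1400 119.4314 127.1969 135.4674
tree:
38.0500
44.8963 30.9723
51.3246 38.0500 23.8925
57.3604 44.8963 30.7586 17.0051
63.0278 51.3246 38.0500 23.3734 10.6010
68.3491 57.3604 44.8963 30.7586 15.9581 5.2022
73.3456 63.0278 51.3246 38.0500 22.9931 8.8748 1.4945
78.0370 68.3491 57.3604 44.8963 30.7586 14.7226 2.9731 0.0000
82.4421 73.3456 63.0278 51.3246 38.0500 22.9931 5.9144 0.0000 0.0000

params: Δt=0.05525 u=1.06502 d=0.93895 q=0.49654 e^(-rΔt)=0.99845
t_8 payoffs: 82.4421 73.3456 63.0278 51.3246 38.0500 22.9931 5.9144 0.0000 0.0000
t_7: node(7,0) S=72.1530 payoff=78.0370 vs cont=77.8049 → 78.0370 [stop]  node(7,1) S=81.8409 payoff=68.3491 vs cont=68.1170 → 68.3491 [stop]  node(7,2) S=92.8296 payoff=57.3604 vs cont=57.1283 → 57.3604 [stop]  node(7,3) S=105.2937 payoff=44.8963 vs cont=44.6641 → 44.8963 [stop]  node(7,4) S=119.4314 payoff=30.7586 vs cont=30.5264 → 30.7586 [stop]  node(7,5) S=135.4674 payoff=14.7226 vs cont=14.4905 → 14.7226 [stop]  node(7,6) S=153.6565 payoff=0.0000 vs cont=2.9731 → 2.9731 [wait]  node(7,7) S=174.2878 payoff=0.0000 vs cont=0.0000 → 0.0000 [wait]  ⇒ S*(7)=135.4674
t_6: node(6,0) S=76.8444 payoff=73.3456 vs cont=73.1134 → 73.3456 [stop]  node(6,1) S=87.1622 payoff=63.0278 vs cont=62.7956 → 63.0278 [stop]  node(6,2) S=98.8654 payoff=51.3246 vs cont=51.0924 → 51.3246 [stop]  node(6,3) S=112.1400 payoff=38.0500 vs cont=37.8178 → 38.0500 [stop]  node(6,4) S=127.1969 payoff=22.9931 vs cont=22.7609 → 22.9931 [stop]  node(6,5) S=144.2756 payoff=5.9144 vs cont=8.8748 → 8.8748 [wait]  node(6,6) S=163.6473 payoff=0.0000 vs cont=1.4945 → 1.4945 [wait]  ⇒ S*(6)=127.1969
t_5: node(5,0) S=81.8409 payoff=68.3491 vs cont=68.1170 → 68.3491 [stop]  node(5,1) S=92.8296 payoff=57.3604 vs cont=57.1283 → 57.3604 [stop]  node(5,2) S=105.2937 payoff=44.8963 vs cont=44.6641 → 44.8963 [stop]  node(5,3) S=119.4314 payoff=30.7586 vs cont=30.5264 → 30.7586 [stop]  node(5,4) S=135.4674 payoff=14.7226 vs cont=15.9581 → 15.9581 [wait]  node(5,5) S=153.6565 payoff=0.0000 vs cont=5.2022 → 5.2022 [wait]  ⇒ S*(5)=119.4314
t_4: node(4,0) S=87.1622 payoff=63.0278 vs cont=62.7956 → 63.0278 [stop]  node(4,1) S=98.8654 payoff=51.3246 vs cont=51.0924 → 51.3246 [stop]  node(4,2) S=112.1400 payoff=38.0500 vs cont=37.8178 → 38.0500 [stop]  node(4,3) S=127.1969 payoff=22.9931 vs cont=23.3734 → 23.3734 [wait]  node(4,4) S=144.2756 payoff=5.9144 vs cont=10.6010 → 10.6010 [wait]  ⇒ S*(4)=112.1400
t_3: node(3,0) S=92.8296 payoff=57.3604 vs cont=57.1283 → 57.3604 [stop]  node(3,1) S=105.2937 payoff=44.8963 vs cont=44.6641 → 44.8963 [stop]  node(3,2) S=119.4314 payoff=30.7586 vs cont=30.7150 → 30.7586 [stop]  node(3,3) S=135.4674 payoff=14.7226 vs cont=17.0051 → 17.0051 [wait]  ⇒ S*(3)=119.4314
t_2: node(2,0) S=98.8654 payoff=51.3246 vs cont=51.0924 → 51.3246 [stop]  node(2,1) S=112.1400 payoff=38.0500 vs cont=37.8178 → 38.0500 [stop]  node(2,2) S=127.1969 payoff=22.9931 vs cont=23.8925 → 23.8925 [wait]  ⇒ S*(2)=112.1400
t_1: node(1,0) S=105.2937 payoff=44.8963 vs cont=44.6641 → 44.8963 [stop]  node(1,1) S=119.4314 payoff=30.7586 vs cont=30.9723 → 30.9723 [wait]  ⇒ S*(1)=105.2937
t_0: node(0,0) S=112.1400 payoff=38.0500 vs cont=37.9238 → 38.0500 [stop]  ⇒ S*(0)=112.1400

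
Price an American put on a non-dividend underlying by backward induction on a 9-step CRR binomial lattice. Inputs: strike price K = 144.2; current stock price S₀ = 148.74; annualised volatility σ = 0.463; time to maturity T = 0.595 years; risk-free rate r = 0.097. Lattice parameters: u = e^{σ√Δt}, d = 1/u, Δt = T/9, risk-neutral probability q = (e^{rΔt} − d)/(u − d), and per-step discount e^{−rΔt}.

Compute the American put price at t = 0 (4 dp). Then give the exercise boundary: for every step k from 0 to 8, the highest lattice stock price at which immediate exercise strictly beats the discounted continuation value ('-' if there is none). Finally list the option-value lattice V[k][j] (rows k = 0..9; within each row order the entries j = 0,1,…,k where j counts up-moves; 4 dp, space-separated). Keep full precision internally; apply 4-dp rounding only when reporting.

Δt=0.06611  u=1.12642  d=0.88777  q=0.49723  discount=0.99361
step 9 (expiry): payoffs max(K−S,0) = 93.2534 79.5576 62.1798 40.1305 12.1537 0.0000 0.0000 0.0000 0.0000 0.0000
step 8: (k=8,j=0): S=57.3874, (K−S)⁺=86.8126, hold=85.8909 ⇒ V=86.8126 exercise | (k=8,j=1): S=72.8147, (K−S)⁺=71.3853, hold=70.4635 ⇒ V=71.3853 exercise | (k=8,j=2): S=92.3894, (K−S)⁺=51.8106, hold=50.8889 ⇒ V=51.8106 exercise | (k=8,j=3): S=117.2263, (K−S)⁺=26.9737, hold=26.0520 ⇒ V=26.9737 exercise | (k=8,j=4): S=148.7400, (K−S)⁺=0.0000, hold=6.0714 ⇒ V=6.0714 continue | (k=8,j=5): S=188.7255, (K−S)⁺=0.0000, hold=0.0000 ⇒ V=0.0000 continue | (k=8,j=6): S=239.4603, (K−S)⁺=0.0000, hold=0.0000 ⇒ V=0.0000 continue | (k=8,j=7): S=303.8340, (K−S)⁺=0.0000, hold=0.0000 ⇒ V=0.0000 continue | (k=8,j=8): S=385.5131, (K−S)⁺=0.0000, hold=0.0000 ⇒ V=0.0000 continue  boundary S*=117.2263
step 7: (k=7,j=0): S=64.6424, (K−S)⁺=79.5576, hold=78.6358 ⇒ V=79.5576 exercise | (k=7,j=1): S=82.0202, (K−S)⁺=62.1798, hold=61.2581 ⇒ V=62.1798 exercise | (k=7,j=2): S=104.0695, (K−S)⁺=40.1305, hold=39.2087 ⇒ V=40.1305 exercise | (k=7,j=3): S=132.0463, (K−S)⁺=12.1537, hold=16.4745 ⇒ V=16.4745 continue | (k=7,j=4): S=167.5441, (K−S)⁺=0.0000, hold=3.0330 ⇒ V=3.0330 continue | (k=7,j=5): S=212.5847, (K−S)⁺=0.0000, hold=0.0000 ⇒ V=0.0000 continue | (k=7,j=6): S=269.7335, (K−S)⁺=0.0000, hold=0.0000 ⇒ V=0.0000 continue | (k=7,j=7): S=342.2455, (K−S)⁺=0.0000, hold=0.0000 ⇒ V=0.0000 continue  boundary S*=104.0695
step 6: (k=6,j=0): S=72.8147, (K−S)⁺=71.3853, hold=70.4635 ⇒ V=71.3853 exercise | (k=6,j=1): S=92.3894, (K−S)⁺=51.8106, hold=50.8889 ⇒ V=51.8106 exercise | (k=6,j=2): S=117.2263, (K−S)⁺=26.9737, hold=28.1867 ⇒ V=28.1867 continue | (k=6,j=3): S=148.7400, (K−S)⁺=0.0000, hold=9.7284 ⇒ V=9.7284 continue | (k=6,j=4): S=188.7255, (K−S)⁺=0.0000, hold=1.5152 ⇒ V=1.5152 continue | (k=6,j=5): S=239.4603, (K−S)⁺=0.0000, hold=0.0000 ⇒ V=0.0000 continue | (k=6,j=6): S=303.8340, (K−S)⁺=0.0000, hold=0.0000 ⇒ V=0.0000 continue  boundary S*=92.3894
step 5: (k=5,j=0): S=82.0202, (K−S)⁺=62.1798, hold=61.2581 ⇒ V=62.1798 exercise | (k=5,j=1): S=104.0695, (K−S)⁺=40.1305, hold=39.8080 ⇒ V=40.1305 exercise | (k=5,j=2): S=132.0463, (K−S)⁺=12.1537, hold=18.8872 ⇒ V=18.8872 continue | (k=5,j=3): S=167.5441, (K−S)⁺=0.0000, hold=5.6085 ⇒ V=5.6085 continue | (k=5,j=4): S=212.5847, (K−S)⁺=0.0000, hold=0.7569 ⇒ V=0.7569 continue | (k=5,j=5): S=269.7335, (K−S)⁺=0.0000, hold=0.0000 ⇒ V=0.0000 continue  boundary S*=104.0695
step 4: (k=4,j=0): S=92.3894, (K−S)⁺=51.8106, hold=50.8889 ⇒ V=51.8106 exercise | (k=4,j=1): S=117.2263, (K−S)⁺=26.9737, hold=29.3787 ⇒ V=29.3787 continue | (k=4,j=2): S=148.7400, (K−S)⁺=0.0000, hold=12.2061 ⇒ V=12.2061 continue | (k=4,j=3): S=188.7255, (K−S)⁺=0.0000, hold=3.1757 ⇒ V=3.1757 continue | (k=4,j=4): S=239.4603, (K−S)⁺=0.0000, hold=0.3781 ⇒ V=0.3781 continue  boundary S*=92.3894
step 3: (k=3,j=0): S=104.0695, (K−S)⁺=40.1305, hold=40.3969 ⇒ V=40.3969 continue | (k=3,j=1): S=132.0463, (K−S)⁺=12.1537, hold=20.7067 ⇒ V=20.7067 continue | (k=3,j=2): S=167.5441, (K−S)⁺=0.0000, hold=7.6666 ⇒ V=7.6666 continue | (k=3,j=3): S=212.5847, (K−S)⁺=0.0000, hold=1.7732 ⇒ V=1.7732 continue  boundary S*=-
step 2: (k=2,j=0): S=117.2263, (K−S)⁺=26.9737, hold=30.4107 ⇒ V=30.4107 continue | (k=2,j=1): S=148.7400, (K−S)⁺=0.0000, hold=14.1319 ⇒ V=14.1319 continue | (k=2,j=2): S=188.7255, (K−S)⁺=0.0000, hold=4.7060 ⇒ V=4.7060 continue  boundary S*=-
step 1: (k=1,j=0): S=132.0463, (K−S)⁺=12.1537, hold=22.1737 ⇒ V=22.1737 continue | (k=1,j=1): S=167.5441, (K−S)⁺=0.0000, hold=9.3846 ⇒ V=9.3846 continue  boundary S*=-
step 0: (k=0,j=0): S=148.7400, (K−S)⁺=0.0000, hold=15.7135 ⇒ V=15.7135 continue  boundary S*=-

price = 15.7135
boundary = - - - - 92.3894 104.0695 92.3894 104.0695 117.2263
tree:
15.7135
22.1737 9.3846
30.4107 14.1319 4.7060
40.3969 20.7067 7.6666 1.7732
51.8106 29.3787 12.2061 3.1757 0.3781
62.1798 40.1305 18.8872 5.6085 0.7569 0.0000
71.3853 51.8106 28.1867 9.7284 1.5152 0.0000 0.0000
79.5576 62.1798 40.1305 16.4745 3.0330 0.0000 0.0000 0.0000
86.8126 71.3853 51.8106 26.9737 6.0714 0.0000 0.0000 0.0000 0.0000
93.2534 79.5576 62.1798 40.1305 12.1537 0.0000 0.0000 0.0000 0.0000 0.0000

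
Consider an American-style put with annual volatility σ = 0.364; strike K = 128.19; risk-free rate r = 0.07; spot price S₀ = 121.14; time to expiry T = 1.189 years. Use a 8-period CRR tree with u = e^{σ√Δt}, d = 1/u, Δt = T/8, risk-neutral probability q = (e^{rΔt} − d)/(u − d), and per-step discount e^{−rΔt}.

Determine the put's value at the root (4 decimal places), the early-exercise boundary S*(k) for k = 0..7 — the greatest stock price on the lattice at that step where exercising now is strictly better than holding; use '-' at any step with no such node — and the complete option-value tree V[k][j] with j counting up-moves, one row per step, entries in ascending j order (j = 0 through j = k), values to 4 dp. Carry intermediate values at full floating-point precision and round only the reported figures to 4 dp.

Δt=0.14863  u=1.15065  d=0.86907  q=0.50212  discount=0.98965
step 8 (expiry): payoffs max(K−S,0) = 88.7683 75.9957 59.0847 36.6946 7.0500 0.0000 0.0000 0.0000 0.0000
step 7: (k=7,j=0): S=45.3606, (K−S)⁺=82.8294, hold=81.5026 ⇒ V=82.8294 exercise | (k=7,j=1): S=60.0575, (K−S)⁺=68.1325, hold=66.8058 ⇒ V=68.1325 exercise | (k=7,j=2): S=79.5161, (K−S)⁺=48.6739, hold=47.3471 ⇒ V=48.6739 exercise | (k=7,j=3): S=105.2794, (K−S)⁺=22.9106, hold=21.5838 ⇒ V=22.9106 exercise | (k=7,j=4): S=139.3900, (K−S)⁺=0.0000, hold=3.4738 ⇒ V=3.4738 continue | (k=7,j=5): S=184.5525, (K−S)⁺=0.0000, hold=0.0000 ⇒ V=0.0000 continue | (k=7,j=6): S=244.3476, (K−S)⁺=0.0000, hold=0.0000 ⇒ V=0.0000 continue | (k=7,j=7): S=323.5163, (K−S)⁺=0.0000, hold=0.0000 ⇒ V=0.0000 continue  boundary S*=105.2794
step 6: (k=6,j=0): S=52.1943, (K−S)⁺=75.9957, hold=74.6690 ⇒ V=75.9957 exercise | (k=6,j=1): S=69.1053, (K−S)⁺=59.0847, hold=57.7580 ⇒ V=59.0847 exercise | (k=6,j=2): S=91.4954, (K−S)⁺=36.6946, hold=35.3678 ⇒ V=36.6946 exercise | (k=6,j=3): S=121.1400, (K−S)⁺=7.0500, hold=13.0149 ⇒ V=13.0149 continue | (k=6,j=4): S=160.3894, (K−S)⁺=0.0000, hold=1.7116 ⇒ V=1.7116 continue | (k=6,j=5): S=212.3557, (K−S)⁺=0.0000, hold=0.0000 ⇒ V=0.0000 continue | (k=6,j=6): S=281.1591, (K−S)⁺=0.0000, hold=0.0000 ⇒ V=0.0000 continue  boundary S*=91.4954
step 5: (k=5,j=0): S=60.0575, (K−S)⁺=68.1325, hold=66.8058 ⇒ V=68.1325 exercise | (k=5,j=1): S=79.5161, (K−S)⁺=48.6739, hold=47.3471 ⇒ V=48.6739 exercise | (k=5,j=2): S=105.2794, (K−S)⁺=22.9106, hold=24.5479 ⇒ V=24.5479 continue | (k=5,j=3): S=139.3900, (K−S)⁺=0.0000, hold=7.2634 ⇒ V=7.2634 continue | (k=5,j=4): S=184.5525, (K−S)⁺=0.0000, hold=0.8434 ⇒ V=0.8434 continue | (k=5,j=5): S=244.3476, (K−S)⁺=0.0000, hold=0.0000 ⇒ V=0.0000 continue  boundary S*=79.5161
step 4: (k=4,j=0): S=69.1053, (K−S)⁺=59.0847, hold=57.7580 ⇒ V=59.0847 exercise | (k=4,j=1): S=91.4954, (K−S)⁺=36.6946, hold=36.1815 ⇒ V=36.6946 exercise | (k=4,j=2): S=121.1400, (K−S)⁺=7.0500, hold=15.7049 ⇒ V=15.7049 continue | (k=4,j=3): S=160.3894, (K−S)⁺=0.0000, hold=3.9980 ⇒ V=3.9980 continue | (k=4,j=4): S=212.3557, (K−S)⁺=0.0000, hold=0.4156 ⇒ V=0.4156 continue  boundary S*=91.4954
step 3: (k=3,j=0): S=79.5161, (K−S)⁺=48.6739, hold=47.3471 ⇒ V=48.6739 exercise | (k=3,j=1): S=105.2794, (K−S)⁺=22.9106, hold=25.8846 ⇒ V=25.8846 continue | (k=3,j=2): S=139.3900, (K−S)⁺=0.0000, hold=9.7249 ⇒ V=9.7249 continue | (k=3,j=3): S=184.5525, (K−S)⁺=0.0000, hold=2.1764 ⇒ V=2.1764 continue  boundary S*=79.5161
step 2: (k=2,j=0): S=91.4954, (K−S)⁺=36.6946, hold=36.8457 ⇒ V=36.8457 continue | (k=2,j=1): S=121.1400, (K−S)⁺=7.0500, hold=17.5867 ⇒ V=17.5867 continue | (k=2,j=2): S=160.3894, (K−S)⁺=0.0000, hold=5.8733 ⇒ V=5.8733 continue  boundary S*=-
step 1: (k=1,j=0): S=105.2794, (K−S)⁺=22.9106, hold=26.8942 ⇒ V=26.8942 continue | (k=1,j=1): S=139.3900, (K−S)⁺=0.0000, hold=11.5840 ⇒ V=11.5840 continue  boundary S*=-
step 0: (k=0,j=0): S=121.1400, (K−S)⁺=7.0500, hold=19.0079 ⇒ V=19.0079 continue  boundary S*=-

price = 19.0079
boundary = - - - 79.5161 91.4954 79.5161 91.4954 105.2794
tree:
19.0079
26.8942 11.5840
36.8457 17.5867 5.8733
48.6739 25.8846 9.7249 2.1764
59.0847 36.6946 15.7049 3.9980 0.4156
68.1325 48.6739 24.5479 7.2634 0.8434 0.0000
75.9957 59.0847 36.6946 13.0149 1.7116 0.0000 0.0000
82.8294 68.1325 48.6739 22.9106 3.4738 0.0000 0.0000 0.0000
88.7683 75.9957 59.0847 36.6946 7.0500 0.0000 0.0000 0.0000 0.0000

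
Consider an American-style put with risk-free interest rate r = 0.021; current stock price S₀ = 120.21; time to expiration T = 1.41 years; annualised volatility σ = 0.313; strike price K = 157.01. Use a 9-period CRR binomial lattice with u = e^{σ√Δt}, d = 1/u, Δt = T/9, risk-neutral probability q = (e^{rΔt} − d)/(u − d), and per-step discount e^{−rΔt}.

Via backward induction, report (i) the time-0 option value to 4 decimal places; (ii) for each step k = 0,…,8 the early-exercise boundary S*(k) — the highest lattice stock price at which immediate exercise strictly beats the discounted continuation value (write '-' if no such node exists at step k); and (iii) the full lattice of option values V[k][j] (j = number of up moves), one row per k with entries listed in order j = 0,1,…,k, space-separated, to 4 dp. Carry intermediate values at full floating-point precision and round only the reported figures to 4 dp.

price = 41.6743
boundary = - - 93.8279 82.8949 93.8279 106.2029 93.8279 106.2029 120.2100
tree:
41.6743
52.0415 30.8324
63.1821 40.4403 20.7314
74.1151 51.3993 28.9547 12.0473
83.7742 63.1821 39.1046 18.2591 5.4628
92.3078 74.1151 50.8071 26.8119 9.2044 1.4845
99.8470 83.7742 63.1821 37.8408 15.1584 2.8771 0.0000
106.5078 92.3078 74.1151 50.8071 24.1831 5.5761 0.0000 0.0000
112.3924 99.8470 83.7742 63.1821 36.8000 10.8072 0.0000 0.0000 0.0000
117.5913 106.5078 92.3078 74.1151 50.8071 20.9455 0.0000 0.0000 0.0000 0.0000

params: Δt=0.15667 u=1.13189 d=0.88348 q=0.48233 e^(-rΔt)=0.99672
t_9 payoffs: 117.5913 106.5078 92.3078 74.1151 50.8071 20.9455 0.0000 0.0000 0.0000 0.0000
t_8: node(8,0) S=44.6176 payoff=112.3924 vs cont=111.8767 → 112.3924 [stop]  node(8,1) S=57.1630 payoff=99.8470 vs cont=99.3313 → 99.8470 [stop]  node(8,2) S=73.2358 payoff=83.7742 vs cont=83.2585 → 83.7742 [stop]  node(8,3) S=93.8279 payoff=63.1821 vs cont=62.6664 → 63.1821 [stop]  node(8,4) S=120.2100 payoff=36.8000 vs cont=36.2843 → 36.8000 [stop]  node(8,5) S=154.0101 payoff=2.9999 vs cont=10.8072 → 10.8072 [wait]  node(8,6) S=197.3139 payoff=0.0000 vs cont=0.0000 → 0.0000 [wait]  node(8,7) S=252.7938 payoff=0.0000 vs cont=0.0000 → 0.0000 [wait]  node(8,8) S=323.8732 payoff=0.0000 vs cont=0.0000 → 0.0000 [wait]  ⇒ S*(8)=120.2100
t_7: node(7,0) S=50.5022 payoff=106.5078 vs cont=105.9921 → 106.5078 [stop]  node(7,1) S=64.7022 payoff=92.3078 vs cont=91.7921 → 92.3078 [stop]  node(7,2) S=82.8949 payoff=74.1151 vs cont=73.5994 → 74.1151 [stop]  node(7,3) S=106.2029 payoff=50.8071 vs cont=50.2914 → 50.8071 [stop]  node(7,4) S=136.0645 payoff=20.9455 vs cont=24.1831 → 24.1831 [wait]  node(7,5) S=174.3225 payoff=0.0000 vs cont=5.5761 → 5.5761 [wait]  node(7,6) S=223.3377 payoff=0.0000 vs cont=0.0000 → 0.0000 [wait]  node(7,7) S=286.1348 payoff=0.0000 vs cont=0.0000 → 0.0000 [wait]  ⇒ S*(7)=106.2029
t_6: node(6,0) S=57.1630 payoff=99.8470 vs cont=99.3313 → 99.8470 [stop]  node(6,1) S=73.2358 payoff=83.7742 vs cont=83.2585 → 83.7742 [stop]  node(6,2) S=93.8279 payoff=63.1821 vs cont=62.6664 → 63.1821 [stop]  node(6,3) S=120.2100 payoff=36.8000 vs cont=37.8408 → 37.8408 [wait]  node(6,4) S=154.0101 payoff=2.9999 vs cont=15.1584 → 15.1584 [wait]  node(6,5) S=197.3139 payoff=0.0000 vs cont=2.8771 → 2.8771 [wait]  node(6,6) S=252.7938 payoff=0.0000 vs cont=0.0000 → 0.0000 [wait]  ⇒ S*(6)=93.8279
t_5: node(5,0) S=64.7022 payoff=92.3078 vs cont=91.7921 → 92.3078 [stop]  node(5,1) S=82.8949 payoff=74.1151 vs cont=73.5994 → 74.1151 [stop]  node(5,2) S=106.2029 payoff=50.8071 vs cont=50.7918 → 50.8071 [stop]  node(5,3) S=136.0645 payoff=20.9455 vs cont=26.8119 → 26.8119 [wait]  node(5,4) S=174.3225 payoff=0.0000 vs cont=9.2044 → 9.2044 [wait]  node(5,5) S=223.3377 payoff=0.0000 vs cont=1.4845 → 1.4845 [wait]  ⇒ S*(5)=106.2029
t_4: node(4,0) S=73.2358 payoff=83.7742 vs cont=83.2585 → 83.7742 [stop]  node(4,1) S=93.8279 payoff=63.1821 vs cont=62.6664 → 63.1821 [stop]  node(4,2) S=120.2100 payoff=36.8000 vs cont=39.1046 → 39.1046 [wait]  node(4,3) S=154.0101 payoff=2.9999 vs cont=18.2591 → 18.2591 [wait]  node(4,4) S=197.3139 payoff=0.0000 vs cont=5.4628 → 5.4628 [wait]  ⇒ S*(4)=93.8279
t_3: node(3,0) S=82.8949 payoff=74.1151 vs cont=73.5994 → 74.1151 [stop]  node(3,1) S=106.2029 payoff=50.8071 vs cont=51.3993 → 51.3993 [wait]  node(3,2) S=136.0645 payoff=20.9455 vs cont=28.9547 → 28.9547 [wait]  node(3,3) S=174.3225 payoff=0.0000 vs cont=12.0473 → 12.0473 [wait]  ⇒ S*(3)=82.8949
t_2: node(2,0) S=93.8279 payoff=63.1821 vs cont=62.9511 → 63.1821 [stop]  node(2,1) S=120.2100 payoff=36.8000 vs cont=40.4403 → 40.4403 [wait]  node(2,2) S=154.0101 payoff=2.9999 vs cont=20.7314 → 20.7314 [wait]  ⇒ S*(2)=93.8279
t_1: node(1,0) S=106.2029 payoff=50.8071 vs cont=52.0415 → 52.0415 [wait]  node(1,1) S=136.0645 payoff=20.9455 vs cont=30.8324 → 30.8324 [wait]  ⇒ S*(1)=-
t_0: node(0,0) S=120.2100 payoff=36.8000 vs cont=41.6743 → 41.6743 [wait]  ⇒ S*(0)=-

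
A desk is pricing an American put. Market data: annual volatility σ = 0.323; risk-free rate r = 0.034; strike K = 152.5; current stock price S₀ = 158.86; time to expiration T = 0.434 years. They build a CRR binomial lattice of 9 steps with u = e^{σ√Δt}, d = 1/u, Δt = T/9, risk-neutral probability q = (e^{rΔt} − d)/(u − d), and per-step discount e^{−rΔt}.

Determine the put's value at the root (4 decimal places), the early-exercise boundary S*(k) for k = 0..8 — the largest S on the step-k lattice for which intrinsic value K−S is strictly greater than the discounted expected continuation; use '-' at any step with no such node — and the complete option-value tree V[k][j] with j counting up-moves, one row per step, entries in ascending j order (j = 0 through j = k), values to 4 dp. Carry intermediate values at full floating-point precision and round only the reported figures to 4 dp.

params: Δt=0.04822 u=1.07351 d=0.93153 q=0.49383 e^(-rΔt)=0.99836
t_9 payoffs: 68.5972 55.8093 41.0722 24.0891 4.5175 0.0000 0.0000 0.0000 0.0000 0.0000
t_8: node(8,0) S=90.0701 payoff=62.4299 vs cont=62.1801 → 62.4299 [stop]  node(8,1) S=103.7980 payoff=48.7020 vs cont=48.4521 → 48.7020 [stop]  node(8,2) S=119.6183 payoff=32.8817 vs cont=32.6319 → 32.8817 [stop]  node(8,3) S=137.8498 payoff=14.6502 vs cont=14.4004 → 14.6502 [stop]  node(8,4) S=158.8600 payoff=0.0000 vs cont=2.2829 → 2.2829 [wait]  node(8,5) S=183.0725 payoff=0.0000 vs cont=0.0000 → 0.0000 [wait]  node(8,6) S=210.9752 payoff=0.0000 vs cont=0.0000 → 0.0000 [wait]  node(8,7) S=243.1308 payoff=0.0000 vs cont=0.0000 → 0.0000 [wait]  node(8,8) S=280.1873 payoff=0.0000 vs cont=0.0000 → 0.0000 [wait]  ⇒ S*(8)=137.8498
t_7: node(7,0) S=96.6907 payoff=55.8093 vs cont=55.5594 → 55.8093 [stop]  node(7,1) S=111.4278 payoff=41.0722 vs cont=40.8224 → 41.0722 [stop]  node(7,2) S=128.4109 payoff=24.0891 vs cont=23.8393 → 24.0891 [stop]  node(7,3) S=147.9825 payoff=4.5175 vs cont=8.5288 → 8.5288 [wait]  node(7,4) S=170.5371 payoff=0.0000 vs cont=1.1536 → 1.1536 [wait]  node(7,5) S=196.5293 payoff=0.0000 vs cont=0.0000 → 0.0000 [wait]  node(7,6) S=226.4831 payoff=0.0000 vs cont=0.0000 → 0.0000 [wait]  node(7,7) S=261.0022 payoff=0.0000 vs cont=0.0000 → 0.0000 [wait]  ⇒ S*(7)=128.4109
t_6: node(6,0) S=103.7980 payoff=48.7020 vs cont=48.4521 → 48.7020 [stop]  node(6,1) S=119.6183 payoff=32.8817 vs cont=32.6319 → 32.8817 [stop]  node(6,2) S=137.8498 payoff=14.6502 vs cont=16.3781 → 16.3781 [wait]  node(6,3) S=158.8600 payoff=0.0000 vs cont=4.8787 → 4.8787 [wait]  node(6,4) S=183.0725 payoff=0.0000 vs cont=0.5830 → 0.5830 [wait]  node(6,5) S=210.9752 payoff=0.0000 vs cont=0.0000 → 0.0000 [wait]  node(6,6) S=243.1308 payoff=0.0000 vs cont=0.0000 → 0.0000 [wait]  ⇒ S*(6)=119.6183
t_5: node(5,0) S=111.4278 payoff=41.0722 vs cont=40.8224 → 41.0722 [stop]  node(5,1) S=128.4109 payoff=24.0891 vs cont=24.6912 → 24.6912 [wait]  node(5,2) S=147.9825 payoff=4.5175 vs cont=10.6818 → 10.6818 [wait]  node(5,3) S=170.5371 payoff=0.0000 vs cont=2.7528 → 2.7528 [wait]  node(5,4) S=196.5293 payoff=0.0000 vs cont=0.2946 → 0.2946 [wait]  node(5,5) S=226.4831 payoff=0.0000 vs cont=0.0000 → 0.0000 [wait]  ⇒ S*(5)=111.4278
t_4: node(4,0) S=119.6183 payoff=32.8817 vs cont=32.9287 → 32.9287 [wait]  node(4,1) S=137.8498 payoff=14.6502 vs cont=17.7438 → 17.7438 [wait]  node(4,2) S=158.8600 payoff=0.0000 vs cont=6.7551 → 6.7551 [wait]  node(4,3) S=183.0725 payoff=0.0000 vs cont=1.5363 → 1.5363 [wait]  node(4,4) S=210.9752 payoff=0.0000 vs cont=0.1489 → 0.1489 [wait]  ⇒ S*(4)=-
t_3: node(3,0) S=128.4109 payoff=24.0891 vs cont=25.3882 → 25.3882 [wait]  node(3,1) S=147.9825 payoff=4.5175 vs cont=12.2970 → 12.2970 [wait]  node(3,2) S=170.5371 payoff=0.0000 vs cont=4.1711 → 4.1711 [wait]  node(3,3) S=196.5293 payoff=0.0000 vs cont=0.8498 → 0.8498 [wait]  ⇒ S*(3)=-
t_2: node(2,0) S=137.8498 payoff=14.6502 vs cont=18.8924 → 18.8924 [wait]  node(2,1) S=158.8600 payoff=0.0000 vs cont=8.2706 → 8.2706 [wait]  node(2,2) S=183.0725 payoff=0.0000 vs cont=2.5268 → 2.5268 [wait]  ⇒ S*(2)=-
t_1: node(1,0) S=147.9825 payoff=4.5175 vs cont=13.6246 → 13.6246 [wait]  node(1,1) S=170.5371 payoff=0.0000 vs cont=5.4252 → 5.4252 [wait]  ⇒ S*(1)=-
t_0: node(0,0) S=158.8600 payoff=0.0000 vs cont=9.5598 → 9.5598 [wait]  ⇒ S*(0)=-

price = 9.5598
boundary = - - - - - 111.4278 119.6183 128.4109 137.8498
tree:
9.5598
13.6246 5.4252
18.8924 8.2706 2.5268
25.3882 12.2970 4.1711 0.8498
32.9287 17.7438 6.7551 1.5363 0.1489
41.0722 24.6912 10.6818 2.7528 0.2946 0.0000
48.7020 32.8817 16.3781 4.8787 0.5830 0.0000 0.0000
55.8093 41.0722 24.0891 8.5288 1.1536 0.0000 0.0000 0.0000
62.4299 48.7020 32.8817 14.6502 2.2829 0.0000 0.0000 0.0000 0.0000
68.5972 55.8093 41.0722 24.0891 4.5175 0.0000 0.0000 0.0000 0.0000 0.0000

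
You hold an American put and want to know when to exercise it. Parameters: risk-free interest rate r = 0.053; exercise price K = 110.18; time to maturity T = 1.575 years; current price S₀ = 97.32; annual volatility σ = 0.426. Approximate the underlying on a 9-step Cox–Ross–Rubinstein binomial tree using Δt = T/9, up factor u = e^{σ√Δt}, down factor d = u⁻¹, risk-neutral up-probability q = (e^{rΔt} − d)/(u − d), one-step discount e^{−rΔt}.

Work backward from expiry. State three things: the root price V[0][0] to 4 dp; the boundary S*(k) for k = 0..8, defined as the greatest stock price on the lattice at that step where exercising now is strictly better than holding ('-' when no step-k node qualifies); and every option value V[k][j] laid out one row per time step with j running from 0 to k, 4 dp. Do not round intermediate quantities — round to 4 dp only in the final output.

params: Δt=0.17500 u=1.19507 d=0.83677 q=0.48157 e^(-rΔt)=0.99077
t_9 payoffs: 90.6075 82.2264 70.2566 53.1613 28.7458 0.0000 0.0000 0.0000 0.0000 0.0000
t_8: node(8,0) S=23.3906 payoff=86.7894 vs cont=85.7722 → 86.7894 [stop]  node(8,1) S=33.4066 payoff=76.7734 vs cont=75.7562 → 76.7734 [stop]  node(8,2) S=47.7114 payoff=62.4686 vs cont=61.4514 → 62.4686 [stop]  node(8,3) S=68.1416 payoff=42.0384 vs cont=41.0212 → 42.0384 [stop]  node(8,4) S=97.3200 payoff=12.8600 vs cont=14.7650 → 14.7650 [wait]  node(8,5) S=138.9927 payoff=0.0000 vs cont=0.0000 → 0.0000 [wait]  node(8,6) S=198.5099 payoff=0.0000 vs cont=0.0000 → 0.0000 [wait]  node(8,7) S=283.5124 payoff=0.0000 vs cont=0.0000 → 0.0000 [wait]  node(8,8) S=404.9134 payoff=0.0000 vs cont=0.0000 → 0.0000 [wait]  ⇒ S*(8)=68.1416
t_7: node(7,0) S=27.9536 payoff=82.2264 vs cont=81.2092 → 82.2264 [stop]  node(7,1) S=39.9234 payoff=70.2566 vs cont=69.2394 → 70.2566 [stop]  node(7,2) S=57.0187 payoff=53.1613 vs cont=52.1441 → 53.1613 [stop]  node(7,3) S=81.4342 payoff=28.7458 vs cont=28.6375 → 28.7458 [stop]  node(7,4) S=116.3047 payoff=0.0000 vs cont=7.5839 → 7.5839 [wait]  node(7,5) S=166.1067 payoff=0.0000 vs cont=0.0000 → 0.0000 [wait]  node(7,6) S=237.2341 payoff=0.0000 vs cont=0.0000 → 0.0000 [wait]  node(7,7) S=338.8185 payoff=0.0000 vs cont=0.0000 → 0.0000 [wait]  ⇒ S*(7)=81.4342
t_6: node(6,0) S=33.4066 payoff=76.7734 vs cont=75.7562 → 76.7734 [stop]  node(6,1) S=47.7114 payoff=62.4686 vs cont=61.4514 → 62.4686 [stop]  node(6,2) S=68.1416 payoff=42.0384 vs cont=41.0212 → 42.0384 [stop]  node(6,3) S=97.3200 payoff=12.8600 vs cont=18.3835 → 18.3835 [wait]  node(6,4) S=138.9927 payoff=0.0000 vs cont=3.8954 → 3.8954 [wait]  node(6,5) S=198.5099 payoff=0.0000 vs cont=0.0000 → 0.0000 [wait]  node(6,6) S=283.5124 payoff=0.0000 vs cont=0.0000 → 0.0000 [wait]  ⇒ S*(6)=68.1416
t_5: node(5,0) S=39.9234 payoff=70.2566 vs cont=69.2394 → 70.2566 [stop]  node(5,1) S=57.0187 payoff=53.1613 vs cont=52.1441 → 53.1613 [stop]  node(5,2) S=81.4342 payoff=28.7458 vs cont=30.3640 → 30.3640 [wait]  node(5,3) S=116.3047 payoff=0.0000 vs cont=11.3012 → 11.3012 [wait]  node(5,4) S=166.1067 payoff=0.0000 vs cont=2.0009 → 2.0009 [wait]  node(5,5) S=237.2341 payoff=0.0000 vs cont=0.0000 → 0.0000 [wait]  ⇒ S*(5)=57.0187
t_4: node(4,0) S=47.7114 payoff=62.4686 vs cont=61.4514 → 62.4686 [stop]  node(4,1) S=68.1416 payoff=42.0384 vs cont=41.7933 → 42.0384 [stop]  node(4,2) S=97.3200 payoff=12.8600 vs cont=20.9883 → 20.9883 [wait]  node(4,3) S=138.9927 payoff=0.0000 vs cont=6.7594 → 6.7594 [wait]  node(4,4) S=198.5099 payoff=0.0000 vs cont=1.0277 → 1.0277 [wait]  ⇒ S*(4)=68.1416
t_3: node(3,0) S=57.0187 payoff=53.1613 vs cont=52.1441 → 53.1613 [stop]  node(3,1) S=81.4342 payoff=28.7458 vs cont=31.6068 → 31.6068 [wait]  node(3,2) S=116.3047 payoff=0.0000 vs cont=14.0056 → 14.0056 [wait]  node(3,3) S=166.1067 payoff=0.0000 vs cont=3.9623 → 3.9623 [wait]  ⇒ S*(3)=57.0187
t_2: node(2,0) S=68.1416 payoff=42.0384 vs cont=42.3863 → 42.3863 [wait]  node(2,1) S=97.3200 payoff=12.8600 vs cont=22.9170 → 22.9170 [wait]  node(2,2) S=138.9927 payoff=0.0000 vs cont=9.0844 → 9.0844 [wait]  ⇒ S*(2)=-
t_1: node(1,0) S=81.4342 payoff=28.7458 vs cont=32.7057 → 32.7057 [wait]  node(1,1) S=116.3047 payoff=0.0000 vs cont=16.1055 → 16.1055 [wait]  ⇒ S*(1)=-
t_0: node(0,0) S=97.3200 payoff=12.8600 vs cont=24.4834 → 24.4834 [wait]  ⇒ S*(0)=-

price = 24.4834
boundary = - - - 57.0187 68.1416 57.0187 68.1416 81.4342 68.1416
tree:
24.4834
32.7057 16.1055
42.3863 22.9170 9.0844
53.1613 31.6068 14.0056 3.9623
62.4686 42.0384 20.9883 6.7594 1.0277
70.2566 53.1613 30.3640 11.3012 2.0009 0.0000
76.7734 62.4686 42.0384 18.3835 3.8954 0.0000 0.0000
82.2264 70.2566 53.1613 28.7458 7.5839 0.0000 0.0000 0.0000
86.7894 76.7734 62.4686 42.0384 14.7650 0.0000 0.0000 0.0000 0.0000
90.6075 82.2264 70.2566 53.1613 28.7458 0.0000 0.0000 0.0000 0.0000 0.0000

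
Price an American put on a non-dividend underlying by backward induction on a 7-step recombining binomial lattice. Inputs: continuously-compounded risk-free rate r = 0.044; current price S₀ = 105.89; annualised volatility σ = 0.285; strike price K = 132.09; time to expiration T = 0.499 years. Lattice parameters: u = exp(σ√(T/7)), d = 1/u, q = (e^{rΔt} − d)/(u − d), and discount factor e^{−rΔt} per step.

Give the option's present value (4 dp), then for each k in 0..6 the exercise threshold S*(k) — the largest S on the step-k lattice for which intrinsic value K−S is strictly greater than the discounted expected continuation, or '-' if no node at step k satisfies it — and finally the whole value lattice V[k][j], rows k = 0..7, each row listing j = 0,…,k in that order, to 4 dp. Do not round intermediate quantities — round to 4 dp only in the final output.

Δt=0.07129  u=1.07906  d=0.92673  q=0.50161  discount=0.99687
step 7 (expiry): payoffs max(K−S,0) = 69.9277 59.7097 47.8120 33.9586 17.8280 0.0000 0.0000 0.0000
step 6: (k=6,j=0): S=67.0770, (K−S)⁺=65.0130, hold=64.5993 ⇒ V=65.0130 exercise | (k=6,j=1): S=78.1030, (K−S)⁺=53.9870, hold=53.5734 ⇒ V=53.9870 exercise | (k=6,j=2): S=90.9413, (K−S)⁺=41.1487, hold=40.7350 ⇒ V=41.1487 exercise | (k=6,j=3): S=105.8900, (K−S)⁺=26.2000, hold=25.7863 ⇒ V=26.2000 exercise | (k=6,j=4): S=123.2959, (K−S)⁺=8.7941, hold=8.8575 ⇒ V=8.8575 continue | (k=6,j=5): S=143.5630, (K−S)⁺=0.0000, hold=0.0000 ⇒ V=0.0000 continue | (k=6,j=6): S=167.1615, (K−S)⁺=0.0000, hold=0.0000 ⇒ V=0.0000 continue  boundary S*=105.8900
step 5: (k=5,j=0): S=72.3803, (K−S)⁺=59.7097, hold=59.2960 ⇒ V=59.7097 exercise | (k=5,j=1): S=84.2780, (K−S)⁺=47.8120, hold=47.3983 ⇒ V=47.8120 exercise | (k=5,j=2): S=98.1314, (K−S)⁺=33.9586, hold=33.5449 ⇒ V=33.9586 exercise | (k=5,j=3): S=114.2620, (K−S)⁺=17.8280, hold=17.4461 ⇒ V=17.8280 exercise | (k=5,j=4): S=133.0441, (K−S)⁺=0.0000, hold=4.4007 ⇒ V=4.4007 continue | (k=5,j=5): S=154.9135, (K−S)⁺=0.0000, hold=0.0000 ⇒ V=0.0000 continue  boundary S*=114.2620
step 4: (k=4,j=0): S=78.1030, (K−S)⁺=53.9870, hold=53.5734 ⇒ V=53.9870 exercise | (k=4,j=1): S=90.9413, (K−S)⁺=41.1487, hold=40.7350 ⇒ V=41.1487 exercise | (k=4,j=2): S=105.8900, (K−S)⁺=26.2000, hold=25.7863 ⇒ V=26.2000 exercise | (k=4,j=3): S=123.2959, (K−S)⁺=8.7941, hold=11.0580 ⇒ V=11.0580 continue | (k=4,j=4): S=143.5630, (K−S)⁺=0.0000, hold=2.1864 ⇒ V=2.1864 continue  boundary S*=105.8900
step 3: (k=3,j=0): S=84.2780, (K−S)⁺=47.8120, hold=47.3983 ⇒ V=47.8120 exercise | (k=3,j=1): S=98.1314, (K−S)⁺=33.9586, hold=33.5449 ⇒ V=33.9586 exercise | (k=3,j=2): S=114.2620, (K−S)⁺=17.8280, hold=18.5464 ⇒ V=18.5464 continue | (k=3,j=3): S=133.0441, (K−S)⁺=0.0000, hold=6.5872 ⇒ V=6.5872 continue  boundary S*=98.1314
step 2: (k=2,j=0): S=90.9413, (K−S)⁺=41.1487, hold=40.7350 ⇒ V=41.1487 exercise | (k=2,j=1): S=105.8900, (K−S)⁺=26.2000, hold=26.1456 ⇒ V=26.2000 exercise | (k=2,j=2): S=123.2959, (K−S)⁺=8.7941, hold=12.5083 ⇒ V=12.5083 continue  boundary S*=105.8900
step 1: (k=1,j=0): S=98.1314, (K−S)⁺=33.9586, hold=33.5449 ⇒ V=33.9586 exercise | (k=1,j=1): S=114.2620, (K−S)⁺=17.8280, hold=19.2716 ⇒ V=19.2716 continue  boundary S*=98.1314
step 0: (k=0,j=0): S=105.8900, (K−S)⁺=26.2000, hold=26.5082 ⇒ V=26.5082 continue  boundary S*=-

price = 26.5082
boundary = - 98.1314 105.8900 98.1314 105.8900 114.2620 105.8900
tree:
26.5082
33.9586 19.2716
41.1487 26.2000 12.5083
47.8120 33.9586 18.5464 6.5872
53.9870 41.1487 26.2000 11.0580 2.1864
59.7097 47.8120 33.9586 17.8280 4.4007 0.0000
65.0130 53.9870 41.1487 26.2000 8.8575 0.0000 0.0000
69.9277 59.7097 47.8120 33.9586 17.8280 0.0000 0.0000 0.0000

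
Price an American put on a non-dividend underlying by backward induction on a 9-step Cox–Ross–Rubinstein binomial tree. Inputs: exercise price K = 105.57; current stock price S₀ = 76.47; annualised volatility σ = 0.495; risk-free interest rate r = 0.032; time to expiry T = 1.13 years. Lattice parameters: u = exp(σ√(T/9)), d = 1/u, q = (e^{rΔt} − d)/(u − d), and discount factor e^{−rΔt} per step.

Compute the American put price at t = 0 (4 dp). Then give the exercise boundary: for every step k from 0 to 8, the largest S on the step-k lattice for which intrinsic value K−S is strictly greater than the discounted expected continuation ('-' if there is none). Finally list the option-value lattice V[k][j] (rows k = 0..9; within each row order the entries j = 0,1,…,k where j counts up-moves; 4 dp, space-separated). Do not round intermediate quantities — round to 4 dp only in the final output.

Δt=0.12556, u=1.19172, d=0.83912, q=0.46768, disc=e^(-rΔt)=0.99599
k=9 terminal: V=max(K-S,0) → 89.7966 83.1688 73.7558 60.3877 41.4022 14.4392 0.0000 0.0000 0.0000 0.0000
k=8: j=0 S=18.7974 intr=86.7726 cont=86.3493 V=86.7726[EX]; j=1 S=26.6960 intr=78.8740 cont=78.4507 V=78.8740[EX]; j=2 S=37.9136 intr=67.6564 cont=67.2331 V=67.6564[EX]; j=3 S=53.8447 intr=51.7253 cont=51.3020 V=51.7253[EX]; j=4 S=76.4700 intr=29.1000 cont=28.6767 V=29.1000[EX]; j=5 S=108.6024 intr=0.0000 cont=7.6554 V=7.6554[hold]; j=6 S=154.2367 intr=0.0000 cont=0.0000 V=0.0000[hold]; j=7 S=219.0463 intr=0.0000 cont=0.0000 V=0.0000[hold]; j=8 S=311.0886 intr=0.0000 cont=0.0000 V=0.0000[hold]  S*(8)=76.4700
k=7: j=0 S=22.4012 intr=83.1688 cont=82.7454 V=83.1688[EX]; j=1 S=31.8142 intr=73.7558 cont=73.3325 V=73.7558[EX]; j=2 S=45.1823 intr=60.3877 cont=59.9644 V=60.3877[EX]; j=3 S=64.1678 intr=41.4022 cont=40.9789 V=41.4022[EX]; j=4 S=91.1308 intr=14.4392 cont=18.9943 V=18.9943[hold]; j=5 S=129.4236 intr=0.0000 cont=4.0588 V=4.0588[hold]; j=6 S=183.8069 intr=0.0000 cont=0.0000 V=0.0000[hold]; j=7 S=261.0417 intr=0.0000 cont=0.0000 V=0.0000[hold]  S*(7)=64.1678
k=6: j=0 S=26.6960 intr=78.8740 cont=78.4507 V=78.8740[EX]; j=1 S=37.9136 intr=67.6564 cont=67.2331 V=67.6564[EX]; j=2 S=53.8447 intr=51.7253 cont=51.3020 V=51.7253[EX]; j=3 S=76.4700 intr=29.1000 cont=30.7985 V=30.7985[hold]; j=4 S=108.6024 intr=0.0000 cont=11.9611 V=11.9611[hold]; j=5 S=154.2367 intr=0.0000 cont=2.1519 V=2.1519[hold]; j=6 S=219.0463 intr=0.0000 cont=0.0000 V=0.0000[hold]  S*(6)=53.8447
k=5: j=0 S=31.8142 intr=73.7558 cont=73.3325 V=73.7558[EX]; j=1 S=45.1823 intr=60.3877 cont=59.9644 V=60.3877[EX]; j=2 S=64.1678 intr=41.4022 cont=41.7701 V=41.7701[hold]; j=3 S=91.1308 intr=14.4392 cont=21.9005 V=21.9005[hold]; j=4 S=129.4236 intr=0.0000 cont=7.3440 V=7.3440[hold]; j=5 S=183.8069 intr=0.0000 cont=1.1409 V=1.1409[hold]  S*(5)=45.1823
k=4: j=0 S=37.9136 intr=67.6564 cont=67.2331 V=67.6564[EX]; j=1 S=53.8447 intr=51.7253 cont=51.4734 V=51.7253[EX]; j=2 S=76.4700 intr=29.1000 cont=32.3472 V=32.3472[hold]; j=3 S=108.6024 intr=0.0000 cont=15.0322 V=15.0322[hold]; j=4 S=154.2367 intr=0.0000 cont=4.4251 V=4.4251[hold]  S*(4)=53.8447
k=3: j=0 S=45.1823 intr=60.3877 cont=59.9644 V=60.3877[EX]; j=1 S=64.1678 intr=41.4022 cont=42.4915 V=42.4915[hold]; j=2 S=91.1308 intr=14.4392 cont=24.1521 V=24.1521[hold]; j=3 S=129.4236 intr=0.0000 cont=10.0311 V=10.0311[hold]  S*(3)=45.1823
k=2: j=0 S=53.8447 intr=51.7253 cont=51.8094 V=51.8094[hold]; j=1 S=76.4700 intr=29.1000 cont=33.7785 V=33.7785[hold]; j=2 S=108.6024 intr=0.0000 cont=17.4776 V=17.4776[hold]  S*(2)=-
k=1: j=0 S=64.1678 intr=41.4022 cont=43.2028 V=43.2028[hold]; j=1 S=91.1308 intr=14.4392 cont=26.0500 V=26.0500[hold]  S*(1)=-
k=0: j=0 S=76.4700 intr=29.1000 cont=35.0397 V=35.0397[hold]  S*(0)=-

price = 35.0397
boundary = - - - 45.1823 53.8447 45.1823 53.8447 64.1678 76.4700
tree:
35.0397
43.2028 26.0500
51.8094 33.7785 17.4776
60.3877 42.4915 24.1521 10.0311
67.6564 51.7253 32.3472 15.0322 4.4251
73.7558 60.3877 41.7701 21.9005 7.3440 1.1409
78.8740 67.6564 51.7253 30.7985 11.9611 2.1519 0.0000
83.1688 73.7558 60.3877 41.4022 18.9943 4.0588 0.0000 0.0000
86.7726 78.8740 67.6564 51.7253 29.1000 7.6554 0.0000 0.0000 0.0000
89.7966 83.1688 73.7558 60.3877 41.4022 14.4392 0.0000 0.0000 0.0000 0.0000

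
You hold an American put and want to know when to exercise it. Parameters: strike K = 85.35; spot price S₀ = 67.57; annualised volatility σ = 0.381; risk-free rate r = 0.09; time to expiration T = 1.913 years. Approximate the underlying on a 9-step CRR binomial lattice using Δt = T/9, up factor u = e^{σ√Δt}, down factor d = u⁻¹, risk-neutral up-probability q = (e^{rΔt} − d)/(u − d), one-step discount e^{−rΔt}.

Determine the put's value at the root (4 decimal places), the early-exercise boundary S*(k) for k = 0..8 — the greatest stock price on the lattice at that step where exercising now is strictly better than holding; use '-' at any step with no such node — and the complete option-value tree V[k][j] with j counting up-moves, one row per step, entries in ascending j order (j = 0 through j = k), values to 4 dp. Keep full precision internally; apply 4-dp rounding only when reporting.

price = 20.6688
boundary = - 56.6850 47.5534 56.6850 47.5534 56.6850 47.5534 56.6850 67.5700
tree:
20.6688
28.6650 13.7949
37.7966 20.1919 8.1923
45.4571 28.6650 12.8435 4.0492
51.8836 37.7966 19.5373 6.9207 1.4532
57.2748 45.4571 28.6650 11.5374 2.7625 0.2547
61.7975 51.8836 37.7966 18.6099 5.2027 0.5308 0.0000
65.5916 57.2748 45.4571 28.6650 9.6871 1.1063 0.0000 0.0000
68.7746 61.7975 51.8836 37.7966 17.7800 2.3055 0.0000 0.0000 0.0000
71.4447 65.5916 57.2748 45.4571 28.6650 4.8047 0.0000 0.0000 0.0000 0.0000

Δt=0.21256, u=1.19203, d=0.83891, q=0.51089, disc=e^(-rΔt)=0.98105
k=9 terminal: V=max(K-S,0) → 71.4447 65.5916 57.2748 45.4571 28.6650 4.8047 0.0000 0.0000 0.0000 0.0000
k=8: j=0 S=16.5754 intr=68.7746 cont=67.1573 V=68.7746[EX]; j=1 S=23.5525 intr=61.7975 cont=60.1803 V=61.7975[EX]; j=2 S=33.4664 intr=51.8836 cont=50.2663 V=51.8836[EX]; j=3 S=47.5534 intr=37.7966 cont=36.1794 V=37.7966[EX]; j=4 S=67.5700 intr=17.7800 cont=16.1628 V=17.7800[EX]; j=5 S=96.0121 intr=0.0000 cont=2.3055 V=2.3055[hold]; j=6 S=136.4264 intr=0.0000 cont=0.0000 V=0.0000[hold]; j=7 S=193.8522 intr=0.0000 cont=0.0000 V=0.0000[hold]; j=8 S=275.4501 intr=0.0000 cont=0.0000 V=0.0000[hold]  S*(8)=67.5700
k=7: j=0 S=19.7584 intr=65.5916 cont=63.9744 V=65.5916[EX]; j=1 S=28.0752 intr=57.2748 cont=55.6575 V=57.2748[EX]; j=2 S=39.8929 intr=45.4571 cont=43.8399 V=45.4571[EX]; j=3 S=56.6850 intr=28.6650 cont=27.0478 V=28.6650[EX]; j=4 S=80.5453 intr=4.8047 cont=9.6871 V=9.6871[hold]; j=5 S=114.4491 intr=0.0000 cont=1.1063 V=1.1063[hold]; j=6 S=162.6240 intr=0.0000 cont=0.0000 V=0.0000[hold]; j=7 S=231.0770 intr=0.0000 cont=0.0000 V=0.0000[hold]  S*(7)=56.6850
k=6: j=0 S=23.5525 intr=61.7975 cont=60.1803 V=61.7975[EX]; j=1 S=33.4664 intr=51.8836 cont=50.2663 V=51.8836[EX]; j=2 S=47.5534 intr=37.7966 cont=36.1794 V=37.7966[EX]; j=3 S=67.5700 intr=17.7800 cont=18.6099 V=18.6099[hold]; j=4 S=96.0121 intr=0.0000 cont=5.2027 V=5.2027[hold]; j=5 S=136.4264 intr=0.0000 cont=0.5308 V=0.5308[hold]; j=6 S=193.8522 intr=0.0000 cont=0.0000 V=0.0000[hold]  S*(6)=47.5534
k=5: j=0 S=28.0752 intr=57.2748 cont=55.6575 V=57.2748[EX]; j=1 S=39.8929 intr=45.4571 cont=43.8399 V=45.4571[EX]; j=2 S=56.6850 intr=28.6650 cont=27.4638 V=28.6650[EX]; j=3 S=80.5453 intr=4.8047 cont=11.5374 V=11.5374[hold]; j=4 S=114.4491 intr=0.0000 cont=2.7625 V=2.7625[hold]; j=5 S=162.6240 intr=0.0000 cont=0.2547 V=0.2547[hold]  S*(5)=56.6850
k=4: j=0 S=33.4664 intr=51.8836 cont=50.2663 V=51.8836[EX]; j=1 S=47.5534 intr=37.7966 cont=36.1794 V=37.7966[EX]; j=2 S=67.5700 intr=17.7800 cont=19.5373 V=19.5373[hold]; j=3 S=96.0121 intr=0.0000 cont=6.9207 V=6.9207[hold]; j=4 S=136.4264 intr=0.0000 cont=1.4532 V=1.4532[hold]  S*(4)=47.5534
k=3: j=0 S=39.8929 intr=45.4571 cont=43.8399 V=45.4571[EX]; j=1 S=56.6850 intr=28.6650 cont=27.9286 V=28.6650[EX]; j=2 S=80.5453 intr=4.8047 cont=12.8435 V=12.8435[hold]; j=3 S=114.4491 intr=0.0000 cont=4.0492 V=4.0492[hold]  S*(3)=56.6850
k=2: j=0 S=47.5534 intr=37.7966 cont=36.1794 V=37.7966[EX]; j=1 S=67.5700 intr=17.7800 cont=20.1919 V=20.1919[hold]; j=2 S=96.0121 intr=0.0000 cont=8.1923 V=8.1923[hold]  S*(2)=47.5534
k=1: j=0 S=56.6850 intr=28.6650 cont=28.2567 V=28.6650[EX]; j=1 S=80.5453 intr=4.8047 cont=13.7949 V=13.7949[hold]  S*(1)=56.6850
k=0: j=0 S=67.5700 intr=17.7800 cont=20.6688 V=20.6688[hold]  S*(0)=-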